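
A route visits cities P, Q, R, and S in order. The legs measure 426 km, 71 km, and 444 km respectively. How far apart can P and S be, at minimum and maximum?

0 ≤ PS ≤ 941 km

The maximum is all hops collinear in one direction: 426 + 71 + 444 = 941.
The longest hop is 444; the others sum to 497. Since 444 ≤ 497, the path can fold back on itself completely, so the minimum distance is 0.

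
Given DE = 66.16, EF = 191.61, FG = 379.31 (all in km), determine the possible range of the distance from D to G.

The maximum is all hops collinear in one direction: 66.16 + 191.61 + 379.31 = 637.08.
The longest hop is 379.31; the others sum to 257.77. Folding the others back against it leaves at least 379.31 − 257.77 = 121.54.

121.54 ≤ DG ≤ 637.08 km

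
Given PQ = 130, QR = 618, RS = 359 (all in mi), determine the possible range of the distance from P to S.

129 ≤ PS ≤ 1107 mi

The maximum is all hops collinear in one direction: 130 + 618 + 359 = 1107.
The longest hop is 618; the others sum to 489. Folding the others back against it leaves at least 618 − 489 = 129.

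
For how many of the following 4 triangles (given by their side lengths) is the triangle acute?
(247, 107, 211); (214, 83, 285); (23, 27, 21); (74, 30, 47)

1

(247,107,211): 107²+211² = 55970 < 61009 = 247² → obtuse
(214,83,285): 83²+214² = 52685 < 81225 = 285² → obtuse
(23,27,21): 21²+23² = 970 > 729 = 27² → acute
(74,30,47): 30²+47² = 3109 < 5476 = 74² → obtuse
1 of the 4 is acute.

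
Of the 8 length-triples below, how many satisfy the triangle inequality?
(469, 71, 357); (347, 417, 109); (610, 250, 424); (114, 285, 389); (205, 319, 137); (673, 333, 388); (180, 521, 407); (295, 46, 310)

(71,357,469): 71+357 ≤ 469 → not valid
(109,347,417): 109+347 > 417 → valid
(250,424,610): 250+424 > 610 → valid
(114,285,389): 114+285 > 389 → valid
(137,205,319): 137+205 > 319 → valid
(333,388,673): 333+388 > 673 → valid
(180,407,521): 180+407 > 521 → valid
(46,295,310): 46+295 > 310 → valid
7 of the 8 triples form a triangle.

7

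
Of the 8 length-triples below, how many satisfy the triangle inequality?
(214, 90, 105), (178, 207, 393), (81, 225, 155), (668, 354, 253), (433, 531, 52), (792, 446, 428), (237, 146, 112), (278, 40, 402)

3

(90,105,214): 90+105 ≤ 214 → not valid
(178,207,393): 178+207 ≤ 393 → not valid
(81,155,225): 81+155 > 225 → valid
(253,354,668): 253+354 ≤ 668 → not valid
(52,433,531): 52+433 ≤ 531 → not valid
(428,446,792): 428+446 > 792 → valid
(112,146,237): 112+146 > 237 → valid
(40,278,402): 40+278 ≤ 402 → not valid
3 of the 8 triples form a triangle.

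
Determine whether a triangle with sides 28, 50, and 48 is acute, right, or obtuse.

acute

Compare the square of the longest side to the sum of squares of the other two: 28² + 48² = 3088 > 2500 = 50².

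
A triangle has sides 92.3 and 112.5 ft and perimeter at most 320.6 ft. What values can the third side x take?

20.2 < x ≤ 115.8 ft

Triangle inequality alone gives 20.2 < x < 204.8.
The perimeter condition gives x ≤ 320.6 − 92.3 − 112.5 = 115.8.
Intersecting the two: 20.2 < x ≤ 115.8.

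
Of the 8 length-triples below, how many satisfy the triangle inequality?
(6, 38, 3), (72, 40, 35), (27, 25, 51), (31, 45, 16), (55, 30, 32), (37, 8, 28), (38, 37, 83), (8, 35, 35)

5

(3,6,38): 3+6 ≤ 38 → not valid
(35,40,72): 35+40 > 72 → valid
(25,27,51): 25+27 > 51 → valid
(16,31,45): 16+31 > 45 → valid
(30,32,55): 30+32 > 55 → valid
(8,28,37): 8+28 ≤ 37 → not valid
(37,38,83): 37+38 ≤ 83 → not valid
(8,35,35): 8+35 > 35 → valid
5 of the 8 triples form a triangle.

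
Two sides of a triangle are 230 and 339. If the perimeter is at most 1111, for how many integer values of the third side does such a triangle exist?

433

Triangle inequality: 109 < x < 569. Perimeter ≤ 1111 gives x ≤ 1111 − 230 − 339 = 542.
So 109 < x ≤ 542; integers 110 through 542: 433 values.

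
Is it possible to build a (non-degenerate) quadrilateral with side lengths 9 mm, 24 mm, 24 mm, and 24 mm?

A quadrilateral exists iff every side is shorter than the sum of the others — equivalently, the longest side is less than the sum of the rest.
Longest side 24 < 57 (sum of the remaining 3), so yes.

Yes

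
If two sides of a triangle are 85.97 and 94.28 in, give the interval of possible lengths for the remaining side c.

By the triangle inequality, c must be less than 85.97 + 94.28 = 180.25 and greater than |85.97 − 94.28| = 8.31.

8.31 < c < 180.25 (in)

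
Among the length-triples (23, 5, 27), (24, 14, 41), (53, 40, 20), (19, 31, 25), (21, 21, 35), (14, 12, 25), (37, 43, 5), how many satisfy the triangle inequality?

5

(5,23,27): 5+23 > 27 → valid
(14,24,41): 14+24 ≤ 41 → not valid
(20,40,53): 20+40 > 53 → valid
(19,25,31): 19+25 > 31 → valid
(21,21,35): 21+21 > 35 → valid
(12,14,25): 12+14 > 25 → valid
(5,37,43): 5+37 ≤ 43 → not valid
5 of the 7 triples form a triangle.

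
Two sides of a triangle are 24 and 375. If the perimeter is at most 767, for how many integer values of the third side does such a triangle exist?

Triangle inequality: 351 < x < 399. Perimeter ≤ 767 gives x ≤ 767 − 24 − 375 = 368.
So 351 < x ≤ 368; integers 352 through 368: 17 values.

17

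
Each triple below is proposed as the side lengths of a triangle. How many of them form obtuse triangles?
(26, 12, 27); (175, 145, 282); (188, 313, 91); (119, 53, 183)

1

(26,12,27): 12²+26² = 820 > 729 = 27² → acute
(175,145,282): 145²+175² = 51650 < 79524 = 282² → obtuse
(188,313,91): 91+188 ≤ 313, not a triangle
(119,53,183): 53+119 ≤ 183, not a triangle
1 of the 4 is obtuse.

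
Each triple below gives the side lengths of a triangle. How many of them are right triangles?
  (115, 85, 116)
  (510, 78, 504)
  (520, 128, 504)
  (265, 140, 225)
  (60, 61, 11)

(115,85,116): 85²+115² = 20450 > 13456 = 116² → acute
(510,78,504): 78²+504² = 260100 = 510² → right
(520,128,504): 128²+504² = 270400 = 520² → right
(265,140,225): 140²+225² = 70225 = 265² → right
(60,61,11): 11²+60² = 3721 = 61² → right
4 of the 5 are right.

4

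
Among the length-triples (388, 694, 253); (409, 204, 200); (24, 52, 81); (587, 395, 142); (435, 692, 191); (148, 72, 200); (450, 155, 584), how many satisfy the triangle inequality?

(253,388,694): 253+388 ≤ 694 → not valid
(200,204,409): 200+204 ≤ 409 → not valid
(24,52,81): 24+52 ≤ 81 → not valid
(142,395,587): 142+395 ≤ 587 → not valid
(191,435,692): 191+435 ≤ 692 → not valid
(72,148,200): 72+148 > 200 → valid
(155,450,584): 155+450 > 584 → valid
2 of the 7 triples form a triangle.

2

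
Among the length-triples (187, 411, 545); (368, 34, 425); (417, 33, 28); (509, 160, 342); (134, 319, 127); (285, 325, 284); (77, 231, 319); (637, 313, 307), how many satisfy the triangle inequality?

(187,411,545): 187+411 > 545 → valid
(34,368,425): 34+368 ≤ 425 → not valid
(28,33,417): 28+33 ≤ 417 → not valid
(160,342,509): 160+342 ≤ 509 → not valid
(127,134,319): 127+134 ≤ 319 → not valid
(284,285,325): 284+285 > 325 → valid
(77,231,319): 77+231 ≤ 319 → not valid
(307,313,637): 307+313 ≤ 637 → not valid
2 of the 8 triples form a triangle.

2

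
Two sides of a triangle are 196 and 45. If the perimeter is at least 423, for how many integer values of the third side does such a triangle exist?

59

Triangle inequality: 151 < x < 241. Perimeter ≥ 423 gives x ≥ 423 − 196 − 45 = 182.
So 182 ≤ x < 241; integers 182 through 240: 59 values.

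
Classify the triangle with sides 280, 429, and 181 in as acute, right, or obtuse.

obtuse

Compare the square of the longest side to the sum of squares of the other two: 181² + 280² = 111161 < 184041 = 429².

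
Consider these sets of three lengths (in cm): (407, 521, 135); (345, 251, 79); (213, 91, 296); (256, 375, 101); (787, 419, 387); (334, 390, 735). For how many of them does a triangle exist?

3

(135,407,521): 135+407 > 521 → valid
(79,251,345): 79+251 ≤ 345 → not valid
(91,213,296): 91+213 > 296 → valid
(101,256,375): 101+256 ≤ 375 → not valid
(387,419,787): 387+419 > 787 → valid
(334,390,735): 334+390 ≤ 735 → not valid
3 of the 6 triples form a triangle.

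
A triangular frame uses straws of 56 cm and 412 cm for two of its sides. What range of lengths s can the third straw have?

356 < s < 468

By the triangle inequality, s must be less than 56 + 412 = 468 and greater than |56 − 412| = 356.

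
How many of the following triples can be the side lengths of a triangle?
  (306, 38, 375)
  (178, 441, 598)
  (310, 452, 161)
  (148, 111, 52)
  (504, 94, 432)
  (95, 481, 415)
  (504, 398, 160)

(38,306,375): 38+306 ≤ 375 → not valid
(178,441,598): 178+441 > 598 → valid
(161,310,452): 161+310 > 452 → valid
(52,111,148): 52+111 > 148 → valid
(94,432,504): 94+432 > 504 → valid
(95,415,481): 95+415 > 481 → valid
(160,398,504): 160+398 > 504 → valid
6 of the 7 triples form a triangle.

6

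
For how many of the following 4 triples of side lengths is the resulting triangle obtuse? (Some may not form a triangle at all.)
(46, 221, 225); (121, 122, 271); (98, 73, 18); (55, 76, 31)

1

(46,221,225): 46²+221² = 50957 > 50625 = 225² → acute
(121,122,271): 121+122 ≤ 271, not a triangle
(98,73,18): 18+73 ≤ 98, not a triangle
(55,76,31): 31²+55² = 3986 < 5776 = 76² → obtuse
1 of the 4 is obtuse.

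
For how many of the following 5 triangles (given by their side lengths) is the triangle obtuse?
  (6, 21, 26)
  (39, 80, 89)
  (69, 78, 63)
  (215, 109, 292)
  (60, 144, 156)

(6,21,26): 6²+21² = 477 < 676 = 26² → obtuse
(39,80,89): 39²+80² = 7921 = 89² → right
(69,78,63): 63²+69² = 8730 > 6084 = 78² → acute
(215,109,292): 109²+215² = 58106 < 85264 = 292² → obtuse
(60,144,156): 60²+144² = 24336 = 156² → right
2 of the 5 are obtuse.

2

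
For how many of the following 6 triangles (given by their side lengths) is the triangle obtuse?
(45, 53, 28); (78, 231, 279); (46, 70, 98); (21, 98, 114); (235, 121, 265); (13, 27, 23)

(45,53,28): 28²+45² = 2809 = 53² → right
(78,231,279): 78²+231² = 59445 < 77841 = 279² → obtuse
(46,70,98): 46²+70² = 7016 < 9604 = 98² → obtuse
(21,98,114): 21²+98² = 10045 < 12996 = 114² → obtuse
(235,121,265): 121²+235² = 69866 < 70225 = 265² → obtuse
(13,27,23): 13²+23² = 698 < 729 = 27² → obtuse
5 of the 6 are obtuse.

5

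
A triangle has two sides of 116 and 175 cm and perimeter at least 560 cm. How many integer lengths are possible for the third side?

22

Triangle inequality: 59 < x < 291. Perimeter ≥ 560 gives x ≥ 560 − 116 − 175 = 269.
So 269 ≤ x < 291; integers 269 through 290: 22 values.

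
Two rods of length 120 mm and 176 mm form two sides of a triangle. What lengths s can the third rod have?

By the triangle inequality, s must be less than 120 + 176 = 296 and greater than |120 − 176| = 56.

56 < s < 296 (mm)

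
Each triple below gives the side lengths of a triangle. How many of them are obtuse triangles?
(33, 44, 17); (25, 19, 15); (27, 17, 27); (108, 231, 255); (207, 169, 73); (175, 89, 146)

4

(33,44,17): 17²+33² = 1378 < 1936 = 44² → obtuse
(25,19,15): 15²+19² = 586 < 625 = 25² → obtuse
(27,17,27): 17²+27² = 1018 > 729 = 27² → acute
(108,231,255): 108²+231² = 65025 = 255² → right
(207,169,73): 73²+169² = 33890 < 42849 = 207² → obtuse
(175,89,146): 89²+146² = 29237 < 30625 = 175² → obtuse
4 of the 6 are obtuse.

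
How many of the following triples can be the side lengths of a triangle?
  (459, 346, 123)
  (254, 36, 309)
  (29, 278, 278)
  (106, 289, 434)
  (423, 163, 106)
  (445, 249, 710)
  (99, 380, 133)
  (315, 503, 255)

3

(123,346,459): 123+346 > 459 → valid
(36,254,309): 36+254 ≤ 309 → not valid
(29,278,278): 29+278 > 278 → valid
(106,289,434): 106+289 ≤ 434 → not valid
(106,163,423): 106+163 ≤ 423 → not valid
(249,445,710): 249+445 ≤ 710 → not valid
(99,133,380): 99+133 ≤ 380 → not valid
(255,315,503): 255+315 > 503 → valid
3 of the 8 triples form a triangle.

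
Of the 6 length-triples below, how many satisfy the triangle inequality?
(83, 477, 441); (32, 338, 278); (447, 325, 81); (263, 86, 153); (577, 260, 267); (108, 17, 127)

1

(83,441,477): 83+441 > 477 → valid
(32,278,338): 32+278 ≤ 338 → not valid
(81,325,447): 81+325 ≤ 447 → not valid
(86,153,263): 86+153 ≤ 263 → not valid
(260,267,577): 260+267 ≤ 577 → not valid
(17,108,127): 17+108 ≤ 127 → not valid
1 of the 6 triples forms a triangle.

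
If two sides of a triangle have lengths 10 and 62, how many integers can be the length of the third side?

The third side lies in the open interval (52, 72).
Integers from 53 to 71 inclusive: 71 − 53 + 1 = 19.

19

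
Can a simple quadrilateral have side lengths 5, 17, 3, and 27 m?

No

For a quadrilateral, each side must be shorter than the sum of the others.
Here the longest side is 27, but the remaining 3 sides sum to only 25.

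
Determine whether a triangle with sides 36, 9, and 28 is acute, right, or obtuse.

Compare the square of the longest side to the sum of squares of the other two: 9² + 28² = 865 < 1296 = 36².

obtuse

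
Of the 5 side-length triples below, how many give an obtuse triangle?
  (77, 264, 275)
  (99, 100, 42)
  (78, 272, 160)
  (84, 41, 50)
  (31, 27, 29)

(77,264,275): 77²+264² = 75625 = 275² → right
(99,100,42): 42²+99² = 11565 > 10000 = 100² → acute
(78,272,160): 78+160 ≤ 272, not a triangle
(84,41,50): 41²+50² = 4181 < 7056 = 84² → obtuse
(31,27,29): 27²+29² = 1570 > 961 = 31² → acute
1 of the 5 is obtuse.

1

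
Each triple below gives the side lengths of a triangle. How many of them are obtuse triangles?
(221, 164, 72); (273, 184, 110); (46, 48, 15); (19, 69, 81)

3

(221,164,72): 72²+164² = 32080 < 48841 = 221² → obtuse
(273,184,110): 110²+184² = 45956 < 74529 = 273² → obtuse
(46,48,15): 15²+46² = 2341 > 2304 = 48² → acute
(19,69,81): 19²+69² = 5122 < 6561 = 81² → obtuse
3 of the 4 are obtuse.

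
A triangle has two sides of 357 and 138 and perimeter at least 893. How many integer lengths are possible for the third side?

Triangle inequality: 219 < x < 495. Perimeter ≥ 893 gives x ≥ 893 − 357 − 138 = 398.
So 398 ≤ x < 495; integers 398 through 494: 97 values.

97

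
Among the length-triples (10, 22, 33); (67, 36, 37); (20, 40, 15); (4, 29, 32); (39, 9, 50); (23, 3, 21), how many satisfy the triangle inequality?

(10,22,33): 10+22 ≤ 33 → not valid
(36,37,67): 36+37 > 67 → valid
(15,20,40): 15+20 ≤ 40 → not valid
(4,29,32): 4+29 > 32 → valid
(9,39,50): 9+39 ≤ 50 → not valid
(3,21,23): 3+21 > 23 → valid
3 of the 6 triples form a triangle.

3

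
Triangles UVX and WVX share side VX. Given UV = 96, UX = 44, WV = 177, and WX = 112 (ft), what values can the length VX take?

65 < VX < 140

From triangle UVX: |96 − 44| < VX < 96 + 44, i.e. 52 < VX < 140.
From triangle WVX: 65 < VX < 289.
Both must hold, so VX lies in the intersection.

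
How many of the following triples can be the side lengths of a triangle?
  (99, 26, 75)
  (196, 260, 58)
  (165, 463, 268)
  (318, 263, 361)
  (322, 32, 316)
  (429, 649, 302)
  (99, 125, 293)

(26,75,99): 26+75 > 99 → valid
(58,196,260): 58+196 ≤ 260 → not valid
(165,268,463): 165+268 ≤ 463 → not valid
(263,318,361): 263+318 > 361 → valid
(32,316,322): 32+316 > 322 → valid
(302,429,649): 302+429 > 649 → valid
(99,125,293): 99+125 ≤ 293 → not valid
4 of the 7 triples form a triangle.

4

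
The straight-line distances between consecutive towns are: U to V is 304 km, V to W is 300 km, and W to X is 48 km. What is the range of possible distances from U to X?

0 ≤ UX ≤ 652 km

The maximum is all hops collinear in one direction: 304 + 300 + 48 = 652.
The longest hop is 304; the others sum to 348. Since 304 ≤ 348, the path can fold back on itself completely, so the minimum distance is 0.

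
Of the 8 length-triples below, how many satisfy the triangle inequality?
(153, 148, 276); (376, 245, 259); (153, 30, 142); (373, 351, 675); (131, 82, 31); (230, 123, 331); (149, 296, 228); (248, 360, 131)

7

(148,153,276): 148+153 > 276 → valid
(245,259,376): 245+259 > 376 → valid
(30,142,153): 30+142 > 153 → valid
(351,373,675): 351+373 > 675 → valid
(31,82,131): 31+82 ≤ 131 → not valid
(123,230,331): 123+230 > 331 → valid
(149,228,296): 149+228 > 296 → valid
(131,248,360): 131+248 > 360 → valid
7 of the 8 triples form a triangle.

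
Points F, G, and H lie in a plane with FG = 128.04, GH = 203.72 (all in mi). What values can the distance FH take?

75.68 ≤ FH ≤ 331.76 mi

By the triangle inequality, |128.04 − 203.72| ≤ FH ≤ 128.04 + 203.72.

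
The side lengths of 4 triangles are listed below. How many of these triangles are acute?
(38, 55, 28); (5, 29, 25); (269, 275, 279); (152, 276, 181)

(38,55,28): 28²+38² = 2228 < 3025 = 55² → obtuse
(5,29,25): 5²+25² = 650 < 841 = 29² → obtuse
(269,275,279): 269²+275² = 147986 > 77841 = 279² → acute
(152,276,181): 152²+181² = 55865 < 76176 = 276² → obtuse
1 of the 4 is acute.

1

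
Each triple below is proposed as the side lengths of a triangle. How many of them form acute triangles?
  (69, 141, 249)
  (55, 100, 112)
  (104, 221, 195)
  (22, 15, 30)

(69,141,249): 69+141 ≤ 249, not a triangle
(55,100,112): 55²+100² = 13025 > 12544 = 112² → acute
(104,221,195): 104²+195² = 48841 = 221² → right
(22,15,30): 15²+22² = 709 < 900 = 30² → obtuse
1 of the 4 is acute.

1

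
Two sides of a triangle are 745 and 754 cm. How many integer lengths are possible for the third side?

The third side lies in the open interval (9, 1499).
Integers from 10 to 1498 inclusive: 1498 − 10 + 1 = 1489.

1489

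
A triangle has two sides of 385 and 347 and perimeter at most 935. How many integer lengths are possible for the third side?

165

Triangle inequality: 38 < x < 732. Perimeter ≤ 935 gives x ≤ 935 − 385 − 347 = 203.
So 38 < x ≤ 203; integers 39 through 203: 165 values.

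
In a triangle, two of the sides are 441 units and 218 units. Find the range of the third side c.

223 < c < 659 (units)

By the triangle inequality, c must be less than 441 + 218 = 659 and greater than |441 − 218| = 223.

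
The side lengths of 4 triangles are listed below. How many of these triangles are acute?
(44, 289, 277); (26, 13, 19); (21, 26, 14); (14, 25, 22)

(44,289,277): 44²+277² = 78665 < 83521 = 289² → obtuse
(26,13,19): 13²+19² = 530 < 676 = 26² → obtuse
(21,26,14): 14²+21² = 637 < 676 = 26² → obtuse
(14,25,22): 14²+22² = 680 > 625 = 25² → acute
1 of the 4 is acute.

1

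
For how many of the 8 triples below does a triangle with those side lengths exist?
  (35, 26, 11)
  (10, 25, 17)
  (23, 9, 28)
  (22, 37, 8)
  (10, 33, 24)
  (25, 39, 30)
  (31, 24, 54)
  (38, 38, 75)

7

(11,26,35): 11+26 > 35 → valid
(10,17,25): 10+17 > 25 → valid
(9,23,28): 9+23 > 28 → valid
(8,22,37): 8+22 ≤ 37 → not valid
(10,24,33): 10+24 > 33 → valid
(25,30,39): 25+30 > 39 → valid
(24,31,54): 24+31 > 54 → valid
(38,38,75): 38+38 > 75 → valid
7 of the 8 triples form a triangle.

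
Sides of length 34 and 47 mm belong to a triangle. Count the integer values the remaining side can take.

The third side lies in the open interval (13, 81).
Integers from 14 to 80 inclusive: 80 − 14 + 1 = 67.

67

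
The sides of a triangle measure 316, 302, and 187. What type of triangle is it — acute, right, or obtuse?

acute

Compare the square of the longest side to the sum of squares of the other two: 187² + 302² = 126173 > 99856 = 316².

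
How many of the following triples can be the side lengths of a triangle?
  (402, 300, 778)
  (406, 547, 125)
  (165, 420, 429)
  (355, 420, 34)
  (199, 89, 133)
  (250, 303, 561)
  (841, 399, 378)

2

(300,402,778): 300+402 ≤ 778 → not valid
(125,406,547): 125+406 ≤ 547 → not valid
(165,420,429): 165+420 > 429 → valid
(34,355,420): 34+355 ≤ 420 → not valid
(89,133,199): 89+133 > 199 → valid
(250,303,561): 250+303 ≤ 561 → not valid
(378,399,841): 378+399 ≤ 841 → not valid
2 of the 7 triples form a triangle.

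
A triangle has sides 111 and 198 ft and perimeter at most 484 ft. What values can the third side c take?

Triangle inequality alone gives 87 < c < 309.
The perimeter condition gives c ≤ 484 − 111 − 198 = 175.
Intersecting the two: 87 < c ≤ 175.

87 < c ≤ 175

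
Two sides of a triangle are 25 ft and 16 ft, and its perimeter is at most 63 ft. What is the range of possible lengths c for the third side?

Triangle inequality alone gives 9 < c < 41.
The perimeter condition gives c ≤ 63 − 25 − 16 = 22.
Intersecting the two: 9 < c ≤ 22.

9 < c ≤ 22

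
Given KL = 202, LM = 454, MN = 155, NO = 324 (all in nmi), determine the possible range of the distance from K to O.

The maximum is all hops collinear in one direction: 202 + 454 + 155 + 324 = 1135.
The longest hop is 454; the others sum to 681. Since 454 ≤ 681, the path can fold back on itself completely, so the minimum distance is 0.

0 ≤ KO ≤ 1135 nmi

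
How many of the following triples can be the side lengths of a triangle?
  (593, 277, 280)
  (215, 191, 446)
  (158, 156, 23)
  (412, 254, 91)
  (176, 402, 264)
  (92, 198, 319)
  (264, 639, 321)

(277,280,593): 277+280 ≤ 593 → not valid
(191,215,446): 191+215 ≤ 446 → not valid
(23,156,158): 23+156 > 158 → valid
(91,254,412): 91+254 ≤ 412 → not valid
(176,264,402): 176+264 > 402 → valid
(92,198,319): 92+198 ≤ 319 → not valid
(264,321,639): 264+321 ≤ 639 → not valid
2 of the 7 triples form a triangle.

2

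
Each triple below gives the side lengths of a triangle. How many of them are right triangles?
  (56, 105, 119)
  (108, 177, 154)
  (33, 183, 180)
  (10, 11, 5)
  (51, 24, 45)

3

(56,105,119): 56²+105² = 14161 = 119² → right
(108,177,154): 108²+154² = 35380 > 31329 = 177² → acute
(33,183,180): 33²+180² = 33489 = 183² → right
(10,11,5): 5²+10² = 125 > 121 = 11² → acute
(51,24,45): 24²+45² = 2601 = 51² → right
3 of the 5 are right.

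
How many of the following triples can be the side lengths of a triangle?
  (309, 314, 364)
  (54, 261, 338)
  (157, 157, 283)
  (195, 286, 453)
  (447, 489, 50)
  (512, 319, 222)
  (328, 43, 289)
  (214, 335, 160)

(309,314,364): 309+314 > 364 → valid
(54,261,338): 54+261 ≤ 338 → not valid
(157,157,283): 157+157 > 283 → valid
(195,286,453): 195+286 > 453 → valid
(50,447,489): 50+447 > 489 → valid
(222,319,512): 222+319 > 512 → valid
(43,289,328): 43+289 > 328 → valid
(160,214,335): 160+214 > 335 → valid
7 of the 8 triples form a triangle.

7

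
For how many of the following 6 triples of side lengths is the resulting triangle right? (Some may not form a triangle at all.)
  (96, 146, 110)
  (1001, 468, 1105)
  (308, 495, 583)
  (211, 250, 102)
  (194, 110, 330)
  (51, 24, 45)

(96,146,110): 96²+110² = 21316 = 146² → right
(1001,468,1105): 468²+1001² = 1221025 = 1105² → right
(308,495,583): 308²+495² = 339889 = 583² → right
(211,250,102): 102²+211² = 54925 < 62500 = 250² → obtuse
(194,110,330): 110+194 ≤ 330, not a triangle
(51,24,45): 24²+45² = 2601 = 51² → right
4 of the 6 are right.

4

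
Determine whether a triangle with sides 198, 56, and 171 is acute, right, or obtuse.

Compare the square of the longest side to the sum of squares of the other two: 56² + 171² = 32377 < 39204 = 198².

obtuse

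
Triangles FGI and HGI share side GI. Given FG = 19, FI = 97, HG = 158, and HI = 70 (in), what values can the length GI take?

From triangle FGI: |19 − 97| < GI < 19 + 97, i.e. 78 < GI < 116.
From triangle HGI: 88 < GI < 228.
Both must hold, so GI lies in the intersection.

88 < GI < 116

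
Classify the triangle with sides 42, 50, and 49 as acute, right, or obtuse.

acute

Compare the square of the longest side to the sum of squares of the other two: 42² + 49² = 4165 > 2500 = 50².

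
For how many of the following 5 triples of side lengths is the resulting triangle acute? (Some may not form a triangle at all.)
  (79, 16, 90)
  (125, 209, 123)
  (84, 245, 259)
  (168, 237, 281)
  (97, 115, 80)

2

(79,16,90): 16²+79² = 6497 < 8100 = 90² → obtuse
(125,209,123): 123²+125² = 30754 < 43681 = 209² → obtuse
(84,245,259): 84²+245² = 67081 = 259² → right
(168,237,281): 168²+237² = 84393 > 78961 = 281² → acute
(97,115,80): 80²+97² = 15809 > 13225 = 115² → acute
2 of the 5 are acute.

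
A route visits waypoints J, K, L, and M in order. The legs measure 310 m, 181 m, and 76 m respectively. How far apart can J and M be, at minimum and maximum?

The maximum is all hops collinear in one direction: 310 + 181 + 76 = 567.
The longest hop is 310; the others sum to 257. Folding the others back against it leaves at least 310 − 257 = 53.

53 ≤ JM ≤ 567 m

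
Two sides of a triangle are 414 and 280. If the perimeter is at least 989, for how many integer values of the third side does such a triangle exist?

399

Triangle inequality: 134 < x < 694. Perimeter ≥ 989 gives x ≥ 989 − 414 − 280 = 295.
So 295 ≤ x < 694; integers 295 through 693: 399 values.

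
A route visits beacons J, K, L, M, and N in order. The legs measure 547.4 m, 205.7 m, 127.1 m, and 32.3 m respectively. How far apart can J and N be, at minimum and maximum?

182.3 ≤ JN ≤ 912.5 m

The maximum is all hops collinear in one direction: 547.4 + 205.7 + 127.1 + 32.3 = 912.5.
The longest hop is 547.4; the others sum to 365.1. Folding the others back against it leaves at least 547.4 − 365.1 = 182.3.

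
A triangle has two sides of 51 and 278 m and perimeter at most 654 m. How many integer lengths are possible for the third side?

98

Triangle inequality: 227 < x < 329. Perimeter ≤ 654 gives x ≤ 654 − 51 − 278 = 325.
So 227 < x ≤ 325; integers 228 through 325: 98 values.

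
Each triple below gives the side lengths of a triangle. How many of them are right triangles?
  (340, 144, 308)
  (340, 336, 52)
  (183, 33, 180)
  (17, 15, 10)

3

(340,144,308): 144²+308² = 115600 = 340² → right
(340,336,52): 52²+336² = 115600 = 340² → right
(183,33,180): 33²+180² = 33489 = 183² → right
(17,15,10): 10²+15² = 325 > 289 = 17² → acute
3 of the 4 are right.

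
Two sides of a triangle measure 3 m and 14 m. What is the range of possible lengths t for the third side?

By the triangle inequality, t must be less than 3 + 14 = 17 and greater than |3 − 14| = 11.

11 < t < 17 (m)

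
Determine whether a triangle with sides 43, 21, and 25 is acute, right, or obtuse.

Compare the square of the longest side to the sum of squares of the other two: 21² + 25² = 1066 < 1849 = 43².

obtuse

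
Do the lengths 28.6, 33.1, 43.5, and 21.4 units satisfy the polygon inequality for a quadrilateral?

Yes

A quadrilateral exists iff every side is shorter than the sum of the others — equivalently, the longest side is less than the sum of the rest.
Longest side 43.5 < 83.1 (sum of the remaining 3), so yes.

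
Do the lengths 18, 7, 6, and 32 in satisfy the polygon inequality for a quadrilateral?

No

For a quadrilateral, each side must be shorter than the sum of the others.
Here the longest side is 32, but the remaining 3 sides sum to only 31.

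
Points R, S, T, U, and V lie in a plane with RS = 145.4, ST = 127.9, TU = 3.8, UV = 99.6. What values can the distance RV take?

0 ≤ RV ≤ 376.7

The maximum is all hops collinear in one direction: 145.4 + 127.9 + 3.8 + 99.6 = 376.7.
The longest hop is 145.4; the others sum to 231.3. Since 145.4 ≤ 231.3, the path can fold back on itself completely, so the minimum distance is 0.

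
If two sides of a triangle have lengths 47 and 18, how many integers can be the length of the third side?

35

The third side lies in the open interval (29, 65).
Integers from 30 to 64 inclusive: 64 − 30 + 1 = 35.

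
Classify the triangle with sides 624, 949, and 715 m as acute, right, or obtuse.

right

Compare the square of the longest side to the sum of squares of the other two: 624² + 715² = 900601 = 949².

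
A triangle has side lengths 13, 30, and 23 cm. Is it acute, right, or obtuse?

obtuse

Compare the square of the longest side to the sum of squares of the other two: 13² + 23² = 698 < 900 = 30².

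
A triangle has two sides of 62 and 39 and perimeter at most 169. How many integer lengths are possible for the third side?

Triangle inequality: 23 < x < 101. Perimeter ≤ 169 gives x ≤ 169 − 62 − 39 = 68.
So 23 < x ≤ 68; integers 24 through 68: 45 values.

45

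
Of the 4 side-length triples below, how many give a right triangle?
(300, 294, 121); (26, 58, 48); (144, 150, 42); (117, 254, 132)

(300,294,121): 121²+294² = 101077 > 90000 = 300² → acute
(26,58,48): 26²+48² = 2980 < 3364 = 58² → obtuse
(144,150,42): 42²+144² = 22500 = 150² → right
(117,254,132): 117+132 ≤ 254, not a triangle
1 of the 4 is right.

1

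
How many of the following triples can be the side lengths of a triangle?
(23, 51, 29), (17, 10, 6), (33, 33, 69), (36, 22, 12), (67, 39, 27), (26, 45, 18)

(23,29,51): 23+29 > 51 → valid
(6,10,17): 6+10 ≤ 17 → not valid
(33,33,69): 33+33 ≤ 69 → not valid
(12,22,36): 12+22 ≤ 36 → not valid
(27,39,67): 27+39 ≤ 67 → not valid
(18,26,45): 18+26 ≤ 45 → not valid
1 of the 6 triples forms a triangle.

1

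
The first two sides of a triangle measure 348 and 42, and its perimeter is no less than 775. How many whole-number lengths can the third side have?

Triangle inequality: 306 < x < 390. Perimeter ≥ 775 gives x ≥ 775 − 348 − 42 = 385.
So 385 ≤ x < 390; integers 385 through 389: 5 values.

5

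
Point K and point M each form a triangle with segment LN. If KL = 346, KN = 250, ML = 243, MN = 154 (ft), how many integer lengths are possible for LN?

300

From triangle KLN: 96 < LN < 596.
From triangle MLN: 89 < LN < 397.
Intersection: 96 < LN < 397, so integers 97 through 396: 300 values.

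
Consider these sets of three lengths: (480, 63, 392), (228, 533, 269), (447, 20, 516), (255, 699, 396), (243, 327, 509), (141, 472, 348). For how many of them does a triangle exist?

(63,392,480): 63+392 ≤ 480 → not valid
(228,269,533): 228+269 ≤ 533 → not valid
(20,447,516): 20+447 ≤ 516 → not valid
(255,396,699): 255+396 ≤ 699 → not valid
(243,327,509): 243+327 > 509 → valid
(141,348,472): 141+348 > 472 → valid
2 of the 6 triples form a triangle.

2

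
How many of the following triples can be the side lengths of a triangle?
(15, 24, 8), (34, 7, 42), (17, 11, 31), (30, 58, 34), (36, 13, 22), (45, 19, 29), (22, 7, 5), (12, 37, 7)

2

(8,15,24): 8+15 ≤ 24 → not valid
(7,34,42): 7+34 ≤ 42 → not valid
(11,17,31): 11+17 ≤ 31 → not valid
(30,34,58): 30+34 > 58 → valid
(13,22,36): 13+22 ≤ 36 → not valid
(19,29,45): 19+29 > 45 → valid
(5,7,22): 5+7 ≤ 22 → not valid
(7,12,37): 7+12 ≤ 37 → not valid
2 of the 8 triples form a triangle.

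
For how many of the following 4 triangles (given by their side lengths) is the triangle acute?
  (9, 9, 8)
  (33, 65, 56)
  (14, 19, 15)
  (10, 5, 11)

(9,9,8): 8²+9² = 145 > 81 = 9² → acute
(33,65,56): 33²+56² = 4225 = 65² → right
(14,19,15): 14²+15² = 421 > 361 = 19² → acute
(10,5,11): 5²+10² = 125 > 121 = 11² → acute
3 of the 4 are acute.

3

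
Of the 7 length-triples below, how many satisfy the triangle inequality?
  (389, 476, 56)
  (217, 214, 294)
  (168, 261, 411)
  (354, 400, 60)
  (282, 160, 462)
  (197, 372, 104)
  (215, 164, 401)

3

(56,389,476): 56+389 ≤ 476 → not valid
(214,217,294): 214+217 > 294 → valid
(168,261,411): 168+261 > 411 → valid
(60,354,400): 60+354 > 400 → valid
(160,282,462): 160+282 ≤ 462 → not valid
(104,197,372): 104+197 ≤ 372 → not valid
(164,215,401): 164+215 ≤ 401 → not valid
3 of the 7 triples form a triangle.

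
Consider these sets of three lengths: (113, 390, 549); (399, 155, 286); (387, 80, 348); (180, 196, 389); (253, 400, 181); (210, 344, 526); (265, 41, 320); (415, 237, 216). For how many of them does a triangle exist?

(113,390,549): 113+390 ≤ 549 → not valid
(155,286,399): 155+286 > 399 → valid
(80,348,387): 80+348 > 387 → valid
(180,196,389): 180+196 ≤ 389 → not valid
(181,253,400): 181+253 > 400 → valid
(210,344,526): 210+344 > 526 → valid
(41,265,320): 41+265 ≤ 320 → not valid
(216,237,415): 216+237 > 415 → valid
5 of the 8 triples form a triangle.

5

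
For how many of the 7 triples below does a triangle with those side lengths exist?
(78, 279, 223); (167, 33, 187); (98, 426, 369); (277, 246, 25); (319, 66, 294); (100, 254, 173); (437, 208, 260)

(78,223,279): 78+223 > 279 → valid
(33,167,187): 33+167 > 187 → valid
(98,369,426): 98+369 > 426 → valid
(25,246,277): 25+246 ≤ 277 → not valid
(66,294,319): 66+294 > 319 → valid
(100,173,254): 100+173 > 254 → valid
(208,260,437): 208+260 > 437 → valid
6 of the 7 triples form a triangle.

6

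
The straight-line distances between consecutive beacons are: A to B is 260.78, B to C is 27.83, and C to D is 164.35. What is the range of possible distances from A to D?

68.60 ≤ AD ≤ 452.96

The maximum is all hops collinear in one direction: 260.78 + 27.83 + 164.35 = 452.96.
The longest hop is 260.78; the others sum to 192.18. Folding the others back against it leaves at least 260.78 − 192.18 = 68.60.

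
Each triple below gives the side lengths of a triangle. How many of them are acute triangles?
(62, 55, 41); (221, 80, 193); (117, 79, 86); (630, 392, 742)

1

(62,55,41): 41²+55² = 4706 > 3844 = 62² → acute
(221,80,193): 80²+193² = 43649 < 48841 = 221² → obtuse
(117,79,86): 79²+86² = 13637 < 13689 = 117² → obtuse
(630,392,742): 392²+630² = 550564 = 742² → right
1 of the 4 is acute.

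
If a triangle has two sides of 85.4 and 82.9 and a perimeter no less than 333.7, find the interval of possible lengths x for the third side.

Triangle inequality alone gives 2.5 < x < 168.3.
The perimeter condition gives x ≥ 333.7 − 85.4 − 82.9 = 165.4.
Intersecting the two: 165.4 ≤ x < 168.3.

165.4 ≤ x < 168.3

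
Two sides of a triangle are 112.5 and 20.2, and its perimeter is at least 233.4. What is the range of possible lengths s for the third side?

100.7 ≤ s < 132.7

Triangle inequality alone gives 92.3 < s < 132.7.
The perimeter condition gives s ≥ 233.4 − 112.5 − 20.2 = 100.7.
Intersecting the two: 100.7 ≤ s < 132.7.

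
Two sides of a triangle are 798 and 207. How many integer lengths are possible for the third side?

413

The third side lies in the open interval (591, 1005).
Integers from 592 to 1004 inclusive: 1004 − 592 + 1 = 413.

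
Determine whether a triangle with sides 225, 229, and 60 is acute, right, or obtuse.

Compare the square of the longest side to the sum of squares of the other two: 60² + 225² = 54225 > 52441 = 229².

acute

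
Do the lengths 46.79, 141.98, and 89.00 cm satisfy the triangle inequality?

No

The longest side is 141.98, but the other two sum to only 135.79.
135.79 < 141.98, so the triangle inequality fails.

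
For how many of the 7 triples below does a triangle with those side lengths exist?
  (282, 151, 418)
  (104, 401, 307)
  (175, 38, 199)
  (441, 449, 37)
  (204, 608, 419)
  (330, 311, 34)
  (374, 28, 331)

6

(151,282,418): 151+282 > 418 → valid
(104,307,401): 104+307 > 401 → valid
(38,175,199): 38+175 > 199 → valid
(37,441,449): 37+441 > 449 → valid
(204,419,608): 204+419 > 608 → valid
(34,311,330): 34+311 > 330 → valid
(28,331,374): 28+331 ≤ 374 → not valid
6 of the 7 triples form a triangle.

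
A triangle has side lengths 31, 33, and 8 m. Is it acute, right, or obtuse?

Compare the square of the longest side to the sum of squares of the other two: 8² + 31² = 1025 < 1089 = 33².

obtuse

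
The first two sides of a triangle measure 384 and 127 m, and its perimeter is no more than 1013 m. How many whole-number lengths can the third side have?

Triangle inequality: 257 < x < 511. Perimeter ≤ 1013 gives x ≤ 1013 − 384 − 127 = 502.
So 257 < x ≤ 502; integers 258 through 502: 245 values.

245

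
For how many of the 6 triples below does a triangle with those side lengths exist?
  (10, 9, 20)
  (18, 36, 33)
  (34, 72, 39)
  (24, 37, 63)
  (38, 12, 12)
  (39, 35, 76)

2

(9,10,20): 9+10 ≤ 20 → not valid
(18,33,36): 18+33 > 36 → valid
(34,39,72): 34+39 > 72 → valid
(24,37,63): 24+37 ≤ 63 → not valid
(12,12,38): 12+12 ≤ 38 → not valid
(35,39,76): 35+39 ≤ 76 → not valid
2 of the 6 triples form a triangle.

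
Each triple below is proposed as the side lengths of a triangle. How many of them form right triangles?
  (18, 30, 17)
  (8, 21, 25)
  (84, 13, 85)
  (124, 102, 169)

1

(18,30,17): 17²+18² = 613 < 900 = 30² → obtuse
(8,21,25): 8²+21² = 505 < 625 = 25² → obtuse
(84,13,85): 13²+84² = 7225 = 85² → right
(124,102,169): 102²+124² = 25780 < 28561 = 169² → obtuse
1 of the 4 is right.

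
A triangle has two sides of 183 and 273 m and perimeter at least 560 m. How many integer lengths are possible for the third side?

352

Triangle inequality: 90 < x < 456. Perimeter ≥ 560 gives x ≥ 560 − 183 − 273 = 104.
So 104 ≤ x < 456; integers 104 through 455: 352 values.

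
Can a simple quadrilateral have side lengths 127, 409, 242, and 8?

No

For a quadrilateral, each side must be shorter than the sum of the others.
Here the longest side is 409, but the remaining 3 sides sum to only 377.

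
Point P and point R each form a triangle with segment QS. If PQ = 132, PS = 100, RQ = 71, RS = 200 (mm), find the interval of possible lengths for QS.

From triangle PQS: |132 − 100| < QS < 132 + 100, i.e. 32 < QS < 232.
From triangle RQS: 129 < QS < 271.
Both must hold, so QS lies in the intersection.

129 < QS < 232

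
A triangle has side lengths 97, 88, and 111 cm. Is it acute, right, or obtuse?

acute

Compare the square of the longest side to the sum of squares of the other two: 88² + 97² = 17153 > 12321 = 111².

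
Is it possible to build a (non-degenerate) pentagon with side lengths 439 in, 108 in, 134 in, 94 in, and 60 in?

For a pentagon, each side must be shorter than the sum of the others.
Here the longest side is 439, but the remaining 4 sides sum to only 396.

No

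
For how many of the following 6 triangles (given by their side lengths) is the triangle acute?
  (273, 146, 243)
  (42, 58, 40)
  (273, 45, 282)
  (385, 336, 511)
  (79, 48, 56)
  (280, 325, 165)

(273,146,243): 146²+243² = 80365 > 74529 = 273² → acute
(42,58,40): 40²+42² = 3364 = 58² → right
(273,45,282): 45²+273² = 76554 < 79524 = 282² → obtuse
(385,336,511): 336²+385² = 261121 = 511² → right
(79,48,56): 48²+56² = 5440 < 6241 = 79² → obtuse
(280,325,165): 165²+280² = 105625 = 325² → right
1 of the 6 is acute.

1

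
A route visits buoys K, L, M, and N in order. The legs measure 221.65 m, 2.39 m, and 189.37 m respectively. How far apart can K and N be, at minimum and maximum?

The maximum is all hops collinear in one direction: 221.65 + 2.39 + 189.37 = 413.41.
The longest hop is 221.65; the others sum to 191.76. Folding the others back against it leaves at least 221.65 − 191.76 = 29.89.

29.89 ≤ KN ≤ 413.41 m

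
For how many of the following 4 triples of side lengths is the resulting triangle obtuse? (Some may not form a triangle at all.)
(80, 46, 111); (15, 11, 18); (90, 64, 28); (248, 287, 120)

3

(80,46,111): 46²+80² = 8516 < 12321 = 111² → obtuse
(15,11,18): 11²+15² = 346 > 324 = 18² → acute
(90,64,28): 28²+64² = 4880 < 8100 = 90² → obtuse
(248,287,120): 120²+248² = 75904 < 82369 = 287² → obtuse
3 of the 4 are obtuse.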